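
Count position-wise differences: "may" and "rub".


Comparing character by character (same length = 3):
  Pos 0: 'm' vs 'r' !=
  Pos 1: 'a' vs 'u' !=
  Pos 2: 'y' vs 'b' !=
Hamming distance = 3


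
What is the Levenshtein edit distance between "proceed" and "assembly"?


Word 1: "proceed" (length 7)
Word 2: "assembly" (length 8)
One optimal edit sequence (insert/delete/substitute each cost 1):
  1. insert 'a'  (+1)
  2. substitute 'p' -> 's'  (+1)
  3. substitute 'r' -> 's'  (+1)
  4. substitute 'o' -> 'e'  (+1)
  5. substitute 'c' -> 'm'  (+1)
  6. substitute 'e' -> 'b'  (+1)
  7. substitute 'e' -> 'l'  (+1)
  8. substitute 'd' -> 'y'  (+1)
Total edit operations: 8
Edit distance = 8


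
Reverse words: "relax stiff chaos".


Original: "relax stiff chaos"
Words (1..n): relax | stiff | chaos
Reversed (n..1): chaos | stiff | relax
Result = "chaos stiff relax"


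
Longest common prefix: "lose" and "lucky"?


Word 1: "lose"
Word 2: "lucky"
Comparing from start:
  Pos 0: 'l' == 'l'
  Pos 1: 'o' != 'u' (stop)
LCP = "l" (length 1)


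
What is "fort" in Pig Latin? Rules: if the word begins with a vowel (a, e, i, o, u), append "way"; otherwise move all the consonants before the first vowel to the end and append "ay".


Word: "fort"
Starts with consonant(s) → move to end, add 'ay'
Consonant cluster: "f"
Pig Latin = "ortfay"


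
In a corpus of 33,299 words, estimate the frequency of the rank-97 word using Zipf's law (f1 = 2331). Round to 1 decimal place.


Zipf's law: f(r) = f(1) / r
f(1) = 2331
f(97) = 2331 / 97
= 24.0 occurrences


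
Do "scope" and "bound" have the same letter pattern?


Pattern of "scope": [0, 1, 2, 3, 4]
Pattern of "bound": [0, 1, 2, 3, 4]
Patterns match
Same pattern = Yes


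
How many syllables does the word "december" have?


Word: "december"
Syllable breakdown: de | cem | ber
Counting: 3 parts
= 3 syllables


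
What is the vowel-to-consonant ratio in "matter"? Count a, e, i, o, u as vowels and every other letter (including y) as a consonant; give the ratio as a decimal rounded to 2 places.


Word: "matter"
Vowels (a,e,i,o,u): 2
Consonants: 4
Ratio = 2/4
= 0.50


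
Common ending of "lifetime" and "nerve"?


Word 1: "lifetime"
Word 2: "nerve"
Comparing from end:
  Pos -1: 'e' == 'e'
  Pos -2: 'm' != 'v' (stop)
LCS = "e" (length 1)


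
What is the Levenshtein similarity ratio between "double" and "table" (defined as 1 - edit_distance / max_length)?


Word 1: "double" (length 6)
Word 2: "table" (length 5)
One optimal edit sequence:
  1. delete 'd'  (+1)
  2. substitute 'o' -> 't'  (+1)
  3. substitute 'u' -> 'a'  (+1)
  4. keep 'b'
  5. keep 'l'
  6. keep 'e'
Edit distance = 3
Max length = max(6, 5) = 6
Similarity = 1 - 3/6
= 0.5000


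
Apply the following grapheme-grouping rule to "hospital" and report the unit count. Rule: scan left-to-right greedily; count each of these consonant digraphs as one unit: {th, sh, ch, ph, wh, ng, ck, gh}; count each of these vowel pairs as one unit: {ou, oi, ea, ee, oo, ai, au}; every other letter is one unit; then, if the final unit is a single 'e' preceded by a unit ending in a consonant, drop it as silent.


Word: "hospital" (8 letters)
Left-to-right scan:
  [1] 'h' (letter)
  [2] 'o' (letter)
  [3] 's' (letter)
  [4] 'p' (letter)
  [5] 'i' (letter)
  [6] 't' (letter)
  [7] 'a' (letter)
  [8] 'l' (letter)
Units from scan: 8
Sound units = 8 units


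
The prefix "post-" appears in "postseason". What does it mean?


Prefix: post-
As in: postseason -> post- + season
Meaning = after


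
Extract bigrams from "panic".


Word: "panic" (length 5)
Number of bigrams = 5 - 2 + 1 = 4
  Position 0: "pa"
  Position 1: "an"
  Position 2: "ni"
  Position 3: "ic"
Bigrams = "pa", "an", "ni", "ic"


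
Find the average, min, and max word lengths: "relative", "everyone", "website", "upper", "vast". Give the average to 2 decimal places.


Lengths: "relative"=8, "everyone"=8, "website"=7, "upper"=5, "vast"=4
Sum = 32, Count = 5
Average = 32/5 = 6.40
= avg=6.40, min=4, max=8


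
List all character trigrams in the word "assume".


Word: "assume" (length 6)
Number of trigrams = 6 - 3 + 1 = 4
  Position 0: "ass"
  Position 1: "ssu"
  Position 2: "sum"
  Position 3: "ume"
Trigrams = "ass", "ssu", "sum", "ume"


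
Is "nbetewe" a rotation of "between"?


Word: "between", Candidate: "nbetewe"
Method: check if candidate is substring of word+word
"betweenbetween" contains "nbetewe"? No
Is rotation = No


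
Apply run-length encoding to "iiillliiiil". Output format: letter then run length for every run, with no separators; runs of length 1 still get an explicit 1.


String: "iiillliiiil"
Scanning for consecutive runs:
  'i' x 3
  'l' x 3
  'i' x 4
  'l' x 1
RLE = "i3l3i4l1"


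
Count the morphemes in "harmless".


Word: "harmless"
Morphemes: harm / -less
Each morpheme carries meaning
= 2 morphemes


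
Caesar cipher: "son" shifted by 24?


Word: "son"
Shift: 24
Each letter → (letter + shift) mod 26:
  's' (18) + 24 = 16 → 'q'
  'o' (14) + 24 = 12 → 'm'
  'n' (13) + 24 = 11 → 'l'
Result = "qml"


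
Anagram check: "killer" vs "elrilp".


Word 1: "killer" → sorted: eikllr
Word 2: "elrilp" → sorted: eillpr
Same letters? eikllr != eillpr
Anagram = No


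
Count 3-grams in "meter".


Word: "meter" (length 5)
Number of 3-grams = length - 3 + 1 = 5 - 3 + 1
= 3


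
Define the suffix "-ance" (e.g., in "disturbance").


Suffix: -ance
Example: disturbance (disturb + -ance)
Meaning = state of


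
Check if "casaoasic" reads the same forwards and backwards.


Word: "casaoasic"
Reversed: "cisaoasac"
Forward == Backward? casaoasic != cisaoasac
Palindrome = No


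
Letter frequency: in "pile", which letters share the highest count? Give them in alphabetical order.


Word: "pile"
Letter counts:
  'e': 1
  'i': 1
  'l': 1
  'p': 1
Maximum count = 1
Most frequent = 'e', 'i', 'l', 'p' (1 time each)


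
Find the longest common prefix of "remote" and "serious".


Word 1: "remote"
Word 2: "serious"
Comparing from start:
  Pos 0: 'r' != 's' (stop)
LCP = "" (length 0)


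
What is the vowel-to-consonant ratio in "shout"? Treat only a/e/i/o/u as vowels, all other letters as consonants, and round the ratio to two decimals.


Word: "shout"
Vowels (a,e,i,o,u): 2
Consonants: 3
Ratio = 2/3
= 0.67


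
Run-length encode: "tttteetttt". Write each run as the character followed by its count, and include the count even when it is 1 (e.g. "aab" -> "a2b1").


String: "tttteetttt"
Scanning for consecutive runs:
  't' x 4
  'e' x 2
  't' x 4
RLE = "t4e2t4"


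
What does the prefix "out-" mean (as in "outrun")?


Prefix: out-
As in: outrun -> out- + run
Meaning = surpass


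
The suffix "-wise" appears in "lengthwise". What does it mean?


Suffix: -wise
Example: lengthwise = length + -wise
Meaning = in the manner of


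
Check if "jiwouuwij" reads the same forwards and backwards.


Word: "jiwouuwij"
Reversed: "jiwuuowij"
Forward == Backward? jiwouuwij != jiwuuowij
Palindrome = No


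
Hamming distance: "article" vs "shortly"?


Comparing character by character (same length = 7):
  Pos 0: 'a' vs 's' !=
  Pos 1: 'r' vs 'h' !=
  Pos 2: 't' vs 'o' !=
  Pos 3: 'i' vs 'r' !=
  Pos 4: 'c' vs 't' !=
  Pos 5: 'l' vs 'l' =
  Pos 6: 'e' vs 'y' !=
Hamming distance = 6


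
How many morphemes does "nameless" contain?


Word: "nameless"
Morphemes: name / -less
Each morpheme carries meaning
= 2 morphemes


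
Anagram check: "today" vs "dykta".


Word 1: "today" → sorted: adoty
Word 2: "dykta" → sorted: adkty
Same letters? adoty != adkty
Anagram = No


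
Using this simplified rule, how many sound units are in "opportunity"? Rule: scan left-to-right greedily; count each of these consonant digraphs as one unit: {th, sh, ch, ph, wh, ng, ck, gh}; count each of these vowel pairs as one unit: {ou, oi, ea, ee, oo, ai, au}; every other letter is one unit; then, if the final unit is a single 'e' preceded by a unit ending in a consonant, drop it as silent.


Word: "opportunity" (11 letters)
Left-to-right scan:
  1. 'o' (letter)
  2. 'p' (letter)
  3. 'p' (letter)
  4. 'o' (letter)
  5. 'r' (letter)
  6. 't' (letter)
  7. 'u' (letter)
  8. 'n' (letter)
  9. 'i' (letter)
  10. 't' (letter)
  11. 'y' (letter)
Units from scan: 11
Sound units = 11 units


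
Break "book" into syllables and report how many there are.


Word: "book"
Syllable breakdown: book
Counting: 1 part
= 1 syllable


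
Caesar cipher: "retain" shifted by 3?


Word: "retain"
Shift: 3
Each letter → (letter + shift) mod 26:
  'r' (17) + 3 = 20 → 'u'
  'e' (4) + 3 = 7 → 'h'
  't' (19) + 3 = 22 → 'w'
  'a' (0) + 3 = 3 → 'd'
  'i' (8) + 3 = 11 → 'l'
  'n' (13) + 3 = 16 → 'q'
Result = "uhwdlq"


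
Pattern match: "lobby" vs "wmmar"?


Pattern of "lobby": [0, 1, 2, 2, 3]
Pattern of "wmmar": [0, 1, 1, 2, 3]
Patterns do not match
Same pattern = No


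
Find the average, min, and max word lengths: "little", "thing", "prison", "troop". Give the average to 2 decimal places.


Lengths: "little"=6, "thing"=5, "prison"=6, "troop"=5
Sum = 22, Count = 4
Average = 22/4 = 5.50
= avg=5.50, min=5, max=6


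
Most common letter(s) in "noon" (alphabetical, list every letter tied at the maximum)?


Word: "noon"
Letter counts:
  'n': 2
  'o': 2
Maximum count = 2
Most frequent = 'n', 'o' (2 times each)


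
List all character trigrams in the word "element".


Word: "element" (length 7)
Number of trigrams = 7 - 3 + 1 = 5
  Position 0: "ele"
  Position 1: "lem"
  Position 2: "eme"
  Position 3: "men"
  Position 4: "ent"
Trigrams = "ele", "lem", "eme", "men", "ent"


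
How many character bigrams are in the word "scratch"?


Word: "scratch" (length 7)
Number of 2-grams = length - 2 + 1 = 7 - 2 + 1
= 6


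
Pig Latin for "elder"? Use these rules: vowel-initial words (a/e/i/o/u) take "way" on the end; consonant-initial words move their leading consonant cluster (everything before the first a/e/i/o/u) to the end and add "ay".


Word: "elder"
Starts with vowel → add 'way'
Pig Latin = "elderway"


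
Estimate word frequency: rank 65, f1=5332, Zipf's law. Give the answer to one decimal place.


Zipf's law: f(r) = f(1) / r
f(1) = 5332
f(65) = 5332 / 65
= 82.0 occurrences


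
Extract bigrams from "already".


Word: "already" (length 7)
Number of bigrams = 7 - 2 + 1 = 6
  Position 0: "al"
  Position 1: "lr"
  Position 2: "re"
  Position 3: "ea"
  Position 4: "ad"
  Position 5: "dy"
Bigrams = "al", "lr", "re", "ea", "ad", "dy"


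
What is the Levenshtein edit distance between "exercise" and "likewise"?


Word 1: "exercise" (length 8)
Word 2: "likewise" (length 8)
One optimal edit sequence (insert/delete/substitute each cost 1):
  1. substitute 'e' -> 'l'  (+1)
  2. substitute 'x' -> 'i'  (+1)
  3. substitute 'e' -> 'k'  (+1)
  4. substitute 'r' -> 'e'  (+1)
  5. substitute 'c' -> 'w'  (+1)
  6. keep 'i'
  7. keep 's'
  8. keep 'e'
Total edit operations: 5
Edit distance = 5


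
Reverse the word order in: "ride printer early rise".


Original: "ride printer early rise"
Words (1..n): ride | printer | early | rise
Reversed (n..1): rise | early | printer | ride
Result = "rise early printer ride"


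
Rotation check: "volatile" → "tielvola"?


Word: "volatile", Candidate: "tielvola"
Method: check if candidate is substring of word+word
"volatilevolatile" contains "tielvola"? No
Is rotation = No


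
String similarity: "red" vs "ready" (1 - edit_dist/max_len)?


Word 1: "red" (length 3)
Word 2: "ready" (length 5)
One optimal edit sequence:
  1. keep 'r'
  2. keep 'e'
  3. insert 'a'  (+1)
  4. keep 'd'
  5. insert 'y'  (+1)
Edit distance = 2
Max length = max(3, 5) = 5
Similarity = 1 - 2/5
= 0.6000


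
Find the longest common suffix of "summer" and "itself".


Word 1: "summer"
Word 2: "itself"
Comparing from end:
  Pos -1: 'r' != 'f' (stop)
LCS = "" (length 0)


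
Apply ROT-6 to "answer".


Word: "answer"
Shift: 6
Each letter → (letter + shift) mod 26:
  'a' (0) + 6 = 6 → 'g'
  'n' (13) + 6 = 19 → 't'
  's' (18) + 6 = 24 → 'y'
  'w' (22) + 6 = 2 → 'c'
  'e' (4) + 6 = 10 → 'k'
  'r' (17) + 6 = 23 → 'x'
Result = "gtyckx"


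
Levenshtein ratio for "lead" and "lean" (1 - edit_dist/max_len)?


Word 1: "lead" (length 4)
Word 2: "lean" (length 4)
One optimal edit sequence:
  1. keep 'l'
  2. keep 'e'
  3. keep 'a'
  4. substitute 'd' -> 'n'  (+1)
Edit distance = 1
Max length = max(4, 4) = 4
Similarity = 1 - 1/4
= 0.7500


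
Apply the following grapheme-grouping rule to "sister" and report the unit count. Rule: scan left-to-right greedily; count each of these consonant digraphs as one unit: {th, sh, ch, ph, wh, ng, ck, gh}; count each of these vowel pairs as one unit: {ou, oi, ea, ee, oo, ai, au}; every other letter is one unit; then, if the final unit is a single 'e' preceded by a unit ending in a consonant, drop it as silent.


Word: "sister" (6 letters)
Left-to-right scan:
  [1] 's' (letter)
  [2] 'i' (letter)
  [3] 's' (letter)
  [4] 't' (letter)
  [5] 'e' (letter)
  [6] 'r' (letter)
Units from scan: 6
Sound units = 6 units


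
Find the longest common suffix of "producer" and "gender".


Word 1: "producer"
Word 2: "gender"
Comparing from end:
  Pos -1: 'r' == 'r'
  Pos -2: 'e' == 'e'
  Pos -3: 'c' != 'd' (stop)
LCS = "er" (length 2)


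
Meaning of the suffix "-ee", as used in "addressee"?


Suffix: -ee
Example: addressee (address + -ee)
Meaning = one who receives


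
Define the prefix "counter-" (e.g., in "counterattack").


Prefix: counter-
Example: counterattack (counter- + attack)
Meaning = against / opposite


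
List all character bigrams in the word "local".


Word: "local" (length 5)
Number of bigrams = 5 - 2 + 1 = 4
  Position 0: "lo"
  Position 1: "oc"
  Position 2: "ca"
  Position 3: "al"
Bigrams = "lo", "oc", "ca", "al"


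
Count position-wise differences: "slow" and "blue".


Comparing character by character (same length = 4):
  Pos 0: 's' vs 'b' !=
  Pos 1: 'l' vs 'l' =
  Pos 2: 'o' vs 'u' !=
  Pos 3: 'w' vs 'e' !=
Hamming distance = 3


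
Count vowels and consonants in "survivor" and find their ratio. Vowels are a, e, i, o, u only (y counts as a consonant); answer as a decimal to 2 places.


Word: "survivor"
Vowels (a,e,i,o,u): 3
Consonants: 5
Ratio = 3/5
= 0.60


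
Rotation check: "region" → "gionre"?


Word: "region", Candidate: "gionre"
Method: check if candidate is substring of word+word
"regionregion" contains "gionre"? Yes
Is rotation = Yes


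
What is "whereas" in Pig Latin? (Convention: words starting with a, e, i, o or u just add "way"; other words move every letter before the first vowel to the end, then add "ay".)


Word: "whereas"
Starts with consonant(s) → move to end, add 'ay'
Consonant cluster: "wh"
Pig Latin = "ereaswhay"


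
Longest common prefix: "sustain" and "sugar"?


Word 1: "sustain"
Word 2: "sugar"
Comparing from start:
  Pos 0: 's' == 's'
  Pos 1: 'u' == 'u'
  Pos 2: 's' != 'g' (stop)
LCP = "su" (length 2)


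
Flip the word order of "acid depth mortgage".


Original: "acid depth mortgage"
Words (1..n): acid | depth | mortgage
Reversed (n..1): mortgage | depth | acid
Result = "mortgage depth acid"


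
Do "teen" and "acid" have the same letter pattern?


Pattern of "teen": [0, 1, 1, 2]
Pattern of "acid": [0, 1, 2, 3]
Patterns do not match
Same pattern = No


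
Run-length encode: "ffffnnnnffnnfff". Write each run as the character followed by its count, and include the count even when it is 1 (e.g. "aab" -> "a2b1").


String: "ffffnnnnffnnfff"
Scanning for consecutive runs:
  'f' x 4
  'n' x 4
  'f' x 2
  'n' x 2
  'f' x 3
RLE = "f4n4f2n2f3"


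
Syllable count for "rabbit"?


Word: "rabbit"
Syllable breakdown: rab-bit
Counting: 2 parts
= 2 syllables


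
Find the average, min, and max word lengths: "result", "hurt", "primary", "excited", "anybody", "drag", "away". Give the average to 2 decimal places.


Lengths: "result"=6, "hurt"=4, "primary"=7, "excited"=7, "anybody"=7, "drag"=4, "away"=4
Sum = 39, Count = 7
Average = 39/7 = 5.57
= avg=5.57, min=4, max=7


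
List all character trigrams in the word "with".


Word: "with" (length 4)
Number of trigrams = 4 - 3 + 1 = 2
  Position 0: "wit"
  Position 1: "ith"
Trigrams = "wit", "ith"


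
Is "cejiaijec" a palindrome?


Word: "cejiaijec"
Reversed: "cejiaijec"
Forward == Backward? cejiaijec == cejiaijec
Palindrome = Yes


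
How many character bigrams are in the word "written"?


Word: "written" (length 7)
Number of 2-grams = length - 2 + 1 = 7 - 2 + 1
= 6


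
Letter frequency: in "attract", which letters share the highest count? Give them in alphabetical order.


Word: "attract"
Letter counts:
  'a': 2
  'c': 1
  'r': 1
  't': 3
Maximum count = 3
Most frequent = 't' (3 times each)


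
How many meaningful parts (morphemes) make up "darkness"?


Word: "darkness"
Morphemes: dark / -ness
Each morpheme carries meaning
= 2 morphemes


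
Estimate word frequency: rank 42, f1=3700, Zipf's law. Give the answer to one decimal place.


Zipf's law: f(r) = f(1) / r
f(1) = 3700
f(42) = 3700 / 42
= 88.1 occurrences


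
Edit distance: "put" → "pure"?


Word 1: "put" (length 3)
Word 2: "pure" (length 4)
One optimal edit sequence (insert/delete/substitute each cost 1):
  1. keep 'p'
  2. keep 'u'
  3. insert 'r'  (+1)
  4. substitute 't' -> 'e'  (+1)
Total edit operations: 2
Edit distance = 2


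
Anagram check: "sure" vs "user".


Word 1: "sure" → sorted: ersu
Word 2: "user" → sorted: ersu
Same letters? ersu == ersu
Anagram = Yes


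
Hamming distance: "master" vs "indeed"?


Comparing character by character (same length = 6):
  Pos 0: 'm' vs 'i' !=
  Pos 1: 'a' vs 'n' !=
  Pos 2: 's' vs 'd' !=
  Pos 3: 't' vs 'e' !=
  Pos 4: 'e' vs 'e' =
  Pos 5: 'r' vs 'd' !=
Hamming distance = 5


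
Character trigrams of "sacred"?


Word: "sacred" (length 6)
Number of trigrams = 6 - 3 + 1 = 4
  Position 0: "sac"
  Position 1: "acr"
  Position 2: "cre"
  Position 3: "red"
Trigrams = "sac", "acr", "cre", "red"


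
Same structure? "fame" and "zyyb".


Pattern of "fame": [0, 1, 2, 3]
Pattern of "zyyb": [0, 1, 1, 2]
Patterns do not match
Same pattern = No


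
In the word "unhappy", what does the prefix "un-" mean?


Prefix: un-
As in: unhappy -> un- + happy
Meaning = not / reverse


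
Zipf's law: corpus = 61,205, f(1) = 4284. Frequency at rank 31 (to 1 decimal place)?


Zipf's law: f(r) = f(1) / r
f(1) = 4284
f(31) = 4284 / 31
= 138.2 occurrences


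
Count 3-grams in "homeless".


Word: "homeless" (length 8)
Number of 3-grams = length - 3 + 1 = 8 - 3 + 1
= 6


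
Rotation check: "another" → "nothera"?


Word: "another", Candidate: "nothera"
Method: check if candidate is substring of word+word
"anotheranother" contains "nothera"? Yes
Is rotation = Yes


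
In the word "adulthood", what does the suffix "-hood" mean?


Suffix: -hood
Example: adulthood = adult + -hood
Meaning = state / condition


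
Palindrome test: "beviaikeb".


Word: "beviaikeb"
Reversed: "bekiaiveb"
Forward == Backward? beviaikeb != bekiaiveb
Palindrome = No


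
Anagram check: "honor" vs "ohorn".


Word 1: "honor" → sorted: hnoor
Word 2: "ohorn" → sorted: hnoor
Same letters? hnoor == hnoor
Anagram = Yes


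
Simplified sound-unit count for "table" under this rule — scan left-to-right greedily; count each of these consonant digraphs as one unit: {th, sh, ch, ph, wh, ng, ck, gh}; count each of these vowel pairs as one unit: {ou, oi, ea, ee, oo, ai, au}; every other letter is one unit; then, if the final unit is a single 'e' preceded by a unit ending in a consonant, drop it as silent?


Word: "table" (5 letters)
Left-to-right scan:
  1. 't' (letter)
  2. 'a' (letter)
  3. 'b' (letter)
  4. 'l' (letter)
  5. 'e' (letter)
Units from scan: 5
Final unit is 'e' after a consonant -> drop as silent (-1)
Sound units = 4 units


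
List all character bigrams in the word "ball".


Word: "ball" (length 4)
Number of bigrams = 4 - 2 + 1 = 3
  Position 0: "ba"
  Position 1: "al"
  Position 2: "ll"
Bigrams = "ba", "al", "ll"


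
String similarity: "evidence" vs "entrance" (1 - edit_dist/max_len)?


Word 1: "evidence" (length 8)
Word 2: "entrance" (length 8)
One optimal edit sequence:
  1. keep 'e'
  2. substitute 'v' -> 'n'  (+1)
  3. substitute 'i' -> 't'  (+1)
  4. substitute 'd' -> 'r'  (+1)
  5. substitute 'e' -> 'a'  (+1)
  6. keep 'n'
  7. keep 'c'
  8. keep 'e'
Edit distance = 4
Max length = max(8, 8) = 8
Similarity = 1 - 4/8
= 0.5000


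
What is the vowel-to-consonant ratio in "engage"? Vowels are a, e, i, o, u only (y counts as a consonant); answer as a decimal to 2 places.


Word: "engage"
Vowels (a,e,i,o,u): 3
Consonants: 3
Ratio = 3/3
= 1.00


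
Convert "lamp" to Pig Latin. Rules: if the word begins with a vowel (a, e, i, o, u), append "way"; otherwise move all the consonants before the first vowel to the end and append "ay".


Word: "lamp"
Starts with consonant(s) → move to end, add 'ay'
Consonant cluster: "l"
Pig Latin = "amplay"


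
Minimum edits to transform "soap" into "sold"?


Word 1: "soap" (length 4)
Word 2: "sold" (length 4)
One optimal edit sequence (insert/delete/substitute each cost 1):
  1. keep 's'
  2. keep 'o'
  3. substitute 'a' -> 'l'  (+1)
  4. substitute 'p' -> 'd'  (+1)
Total edit operations: 2
Edit distance = 2


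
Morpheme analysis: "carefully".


Word: "carefully"
Morphemes: care / -ful / -ly
Each morpheme carries meaning
= 3 morphemes


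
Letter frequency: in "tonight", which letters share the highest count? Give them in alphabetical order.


Word: "tonight"
Letter counts:
  'g': 1
  'h': 1
  'i': 1
  'n': 1
  'o': 1
  't': 2
Maximum count = 2
Most frequent = 't' (2 times each)


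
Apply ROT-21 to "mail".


Word: "mail"
Shift: 21
Each letter → (letter + shift) mod 26:
  'm' (12) + 21 = 7 → 'h'
  'a' (0) + 21 = 21 → 'v'
  'i' (8) + 21 = 3 → 'd'
  'l' (11) + 21 = 6 → 'g'
Result = "hvdg"


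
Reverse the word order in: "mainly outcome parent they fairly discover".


Original: "mainly outcome parent they fairly discover"
Words (1..n): mainly | outcome | parent | they | fairly | discover
Reversed (n..1): discover | fairly | they | parent | outcome | mainly
Result = "discover fairly they parent outcome mainly"


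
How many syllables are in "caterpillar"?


Word: "caterpillar"
Syllable breakdown: cat | er | pil | lar
Counting: 4 parts
= 4 syllables


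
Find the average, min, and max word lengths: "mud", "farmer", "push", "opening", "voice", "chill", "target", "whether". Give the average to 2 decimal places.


Lengths: "mud"=3, "farmer"=6, "push"=4, "opening"=7, "voice"=5, "chill"=5, "target"=6, "whether"=7
Sum = 43, Count = 8
Average = 43/8 = 5.38
= avg=5.38, min=3, max=7


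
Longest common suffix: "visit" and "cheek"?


Word 1: "visit"
Word 2: "cheek"
Comparing from end:
  Pos -1: 't' != 'k' (stop)
LCS = "" (length 0)


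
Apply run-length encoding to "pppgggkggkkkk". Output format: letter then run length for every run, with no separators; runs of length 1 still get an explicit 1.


String: "pppgggkggkkkk"
Scanning for consecutive runs:
  'p' x 3
  'g' x 3
  'k' x 1
  'g' x 2
  'k' x 4
RLE = "p3g3k1g2k4"


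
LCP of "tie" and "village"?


Word 1: "tie"
Word 2: "village"
Comparing from start:
  Pos 0: 't' != 'v' (stop)
LCP = "" (length 0)


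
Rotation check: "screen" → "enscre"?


Word: "screen", Candidate: "enscre"
Method: check if candidate is substring of word+word
"screenscreen" contains "enscre"? Yes
Is rotation = Yes


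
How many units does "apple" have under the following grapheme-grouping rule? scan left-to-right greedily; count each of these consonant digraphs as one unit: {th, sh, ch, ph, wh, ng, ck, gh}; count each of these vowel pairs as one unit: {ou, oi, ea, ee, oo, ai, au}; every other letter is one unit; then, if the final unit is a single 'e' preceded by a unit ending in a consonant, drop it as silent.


Word: "apple" (5 letters)
Left-to-right scan:
  1. 'a' (letter)
  2. 'p' (letter)
  3. 'p' (letter)
  4. 'l' (letter)
  5. 'e' (letter)
Units from scan: 5
Final unit is 'e' after a consonant -> drop as silent (-1)
Sound units = 4 units


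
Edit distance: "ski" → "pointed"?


Word 1: "ski" (length 3)
Word 2: "pointed" (length 7)
One optimal edit sequence (insert/delete/substitute each cost 1):
  1. substitute 's' -> 'p'  (+1)
  2. substitute 'k' -> 'o'  (+1)
  3. keep 'i'
  4. insert 'n'  (+1)
  5. insert 't'  (+1)
  6. insert 'e'  (+1)
  7. insert 'd'  (+1)
Total edit operations: 6
Edit distance = 6


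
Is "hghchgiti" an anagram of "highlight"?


Word 1: "highlight" → sorted: gghhhiilt
Word 2: "hghchgiti" → sorted: cgghhhiit
Same letters? gghhhiilt != cgghhhiit
Anagram = No


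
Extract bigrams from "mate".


Word: "mate" (length 4)
Number of bigrams = 4 - 2 + 1 = 3
  Position 0: "ma"
  Position 1: "at"
  Position 2: "te"
Bigrams = "ma", "at", "te"


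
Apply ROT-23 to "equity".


Word: "equity"
Shift: 23
Each letter → (letter + shift) mod 26:
  'e' (4) + 23 = 1 → 'b'
  'q' (16) + 23 = 13 → 'n'
  'u' (20) + 23 = 17 → 'r'
  'i' (8) + 23 = 5 → 'f'
  't' (19) + 23 = 16 → 'q'
  'y' (24) + 23 = 21 → 'v'
Result = "bnrfqv"


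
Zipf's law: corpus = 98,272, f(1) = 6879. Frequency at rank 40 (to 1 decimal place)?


Zipf's law: f(r) = f(1) / r
f(1) = 6879
f(40) = 6879 / 40
= 172.0 occurrences


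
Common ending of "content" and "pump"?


Word 1: "content"
Word 2: "pump"
Comparing from end:
  Pos -1: 't' != 'p' (stop)
LCS = "" (length 0)


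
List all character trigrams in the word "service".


Word: "service" (length 7)
Number of trigrams = 7 - 3 + 1 = 5
  Position 0: "ser"
  Position 1: "erv"
  Position 2: "rvi"
  Position 3: "vic"
  Position 4: "ice"
Trigrams = "ser", "erv", "rvi", "vic", "ice"


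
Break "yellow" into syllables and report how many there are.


Word: "yellow"
Syllable breakdown: yel-low
Counting: 2 parts
= 2 syllables


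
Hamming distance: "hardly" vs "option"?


Comparing character by character (same length = 6):
  Pos 0: 'h' vs 'o' !=
  Pos 1: 'a' vs 'p' !=
  Pos 2: 'r' vs 't' !=
  Pos 3: 'd' vs 'i' !=
  Pos 4: 'l' vs 'o' !=
  Pos 5: 'y' vs 'n' !=
Hamming distance = 6


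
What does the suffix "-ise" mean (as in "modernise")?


Suffix: -ise
As in: modernise -> modern + -ise
Meaning = to make


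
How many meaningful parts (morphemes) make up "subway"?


Word: "subway"
Morphemes: sub- | way
Each morpheme carries meaning
= 2 morphemes


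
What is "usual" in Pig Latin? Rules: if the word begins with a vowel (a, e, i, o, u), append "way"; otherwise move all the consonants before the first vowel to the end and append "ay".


Word: "usual"
Starts with vowel → add 'way'
Pig Latin = "usualway"


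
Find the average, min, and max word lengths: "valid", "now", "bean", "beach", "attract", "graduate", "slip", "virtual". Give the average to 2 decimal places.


Lengths: "valid"=5, "now"=3, "bean"=4, "beach"=5, "attract"=7, "graduate"=8, "slip"=4, "virtual"=7
Sum = 43, Count = 8
Average = 43/8 = 5.38
= avg=5.38, min=3, max=8


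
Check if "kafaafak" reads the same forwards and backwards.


Word: "kafaafak"
Reversed: "kafaafak"
Forward == Backward? kafaafak == kafaafak
Palindrome = Yes


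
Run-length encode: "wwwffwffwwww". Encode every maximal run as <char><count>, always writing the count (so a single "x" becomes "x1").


String: "wwwffwffwwww"
Scanning for consecutive runs:
  'w' x 3
  'f' x 2
  'w' x 1
  'f' x 2
  'w' x 4
RLE = "w3f2w1f2w4"


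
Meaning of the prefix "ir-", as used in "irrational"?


Prefix: ir-
Example: irrational = ir- + rational
Meaning = not


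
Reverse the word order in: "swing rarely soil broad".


Original: "swing rarely soil broad"
Words (1..n): swing | rarely | soil | broad
Reversed (n..1): broad | soil | rarely | swing
Result = "broad soil rarely swing"


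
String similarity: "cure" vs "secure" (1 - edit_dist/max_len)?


Word 1: "cure" (length 4)
Word 2: "secure" (length 6)
One optimal edit sequence:
  1. insert 's'  (+1)
  2. insert 'e'  (+1)
  3. keep 'c'
  4. keep 'u'
  5. keep 'r'
  6. keep 'e'
Edit distance = 2
Max length = max(4, 6) = 6
Similarity = 1 - 2/6
= 0.6667


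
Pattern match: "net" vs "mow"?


Pattern of "net": [0, 1, 2]
Pattern of "mow": [0, 1, 2]
Patterns match
Same pattern = Yes


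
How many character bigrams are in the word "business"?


Word: "business" (length 8)
Number of 2-grams = length - 2 + 1 = 8 - 2 + 1
= 7


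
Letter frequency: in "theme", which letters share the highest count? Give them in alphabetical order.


Word: "theme"
Letter counts:
  'e': 2
  'h': 1
  'm': 1
  't': 1
Maximum count = 2
Most frequent = 'e' (2 times each)


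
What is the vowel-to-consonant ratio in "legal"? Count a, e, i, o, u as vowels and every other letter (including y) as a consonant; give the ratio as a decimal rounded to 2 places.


Word: "legal"
Vowels (a,e,i,o,u): 2
Consonants: 3
Ratio = 2/3
= 0.67


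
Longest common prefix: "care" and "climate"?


Word 1: "care"
Word 2: "climate"
Comparing from start:
  Pos 0: 'c' == 'c'
  Pos 1: 'a' != 'l' (stop)
LCP = "c" (length 1)


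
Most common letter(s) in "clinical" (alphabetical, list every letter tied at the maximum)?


Word: "clinical"
Letter counts:
  'a': 1
  'c': 2
  'i': 2
  'l': 2
  'n': 1
Maximum count = 2
Most frequent = 'c', 'i', 'l' (2 times each)


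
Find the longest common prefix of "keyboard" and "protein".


Word 1: "keyboard"
Word 2: "protein"
Comparing from start:
  Pos 0: 'k' != 'p' (stop)
LCP = "" (length 0)


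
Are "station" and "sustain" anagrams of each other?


Word 1: "station" → sorted: ainostt
Word 2: "sustain" → sorted: ainsstu
Same letters? ainostt != ainsstu
Anagram = No


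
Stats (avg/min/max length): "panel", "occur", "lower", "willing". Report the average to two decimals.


Lengths: "panel"=5, "occur"=5, "lower"=5, "willing"=7
Sum = 22, Count = 4
Average = 22/4 = 5.50
= avg=5.50, min=5, max=7


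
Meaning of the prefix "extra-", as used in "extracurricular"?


Prefix: extra-
Example: extracurricular (extra- + curricular)
Meaning = beyond


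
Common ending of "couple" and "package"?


Word 1: "couple"
Word 2: "package"
Comparing from end:
  Pos -1: 'e' == 'e'
  Pos -2: 'l' != 'g' (stop)
LCS = "e" (length 1)


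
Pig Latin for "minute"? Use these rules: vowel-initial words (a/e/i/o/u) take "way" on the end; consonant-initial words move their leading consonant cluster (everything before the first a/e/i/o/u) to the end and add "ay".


Word: "minute"
Starts with consonant(s) → move to end, add 'ay'
Consonant cluster: "m"
Pig Latin = "inutemay"


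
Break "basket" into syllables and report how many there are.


Word: "basket"
Syllable breakdown: bas | ket
Counting: 2 parts
= 2 syllables


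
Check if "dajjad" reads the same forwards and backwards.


Word: "dajjad"
Reversed: "dajjad"
Forward == Backward? dajjad == dajjad
Palindrome = Yes


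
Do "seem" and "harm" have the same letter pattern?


Pattern of "seem": [0, 1, 1, 2]
Pattern of "harm": [0, 1, 2, 3]
Patterns do not match
Same pattern = No


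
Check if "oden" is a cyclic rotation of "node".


Word: "node", Candidate: "oden"
Method: check if candidate is substring of word+word
"nodenode" contains "oden"? Yes
Is rotation = Yes


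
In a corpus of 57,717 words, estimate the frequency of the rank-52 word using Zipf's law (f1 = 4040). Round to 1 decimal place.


Zipf's law: f(r) = f(1) / r
f(1) = 4040
f(52) = 4040 / 52
= 77.7 occurrences


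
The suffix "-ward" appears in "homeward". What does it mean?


Suffix: -ward
Example: homeward (home + -ward)
Meaning = in the direction of


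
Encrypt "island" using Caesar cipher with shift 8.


Word: "island"
Shift: 8
Each letter → (letter + shift) mod 26:
  'i' (8) + 8 = 16 → 'q'
  's' (18) + 8 = 0 → 'a'
  'l' (11) + 8 = 19 → 't'
  'a' (0) + 8 = 8 → 'i'
  'n' (13) + 8 = 21 → 'v'
  'd' (3) + 8 = 11 → 'l'
Result = "qativl"


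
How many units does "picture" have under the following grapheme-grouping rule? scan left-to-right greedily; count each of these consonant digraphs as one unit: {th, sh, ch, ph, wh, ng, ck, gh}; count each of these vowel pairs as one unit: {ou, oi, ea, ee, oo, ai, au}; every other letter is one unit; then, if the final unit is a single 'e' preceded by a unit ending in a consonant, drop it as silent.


Word: "picture" (7 letters)
Left-to-right scan:
  [1] 'p' (letter)
  [2] 'i' (letter)
  [3] 'c' (letter)
  [4] 't' (letter)
  [5] 'u' (letter)
  [6] 'r' (letter)
  [7] 'e' (letter)
Units from scan: 7
Final unit is 'e' after a consonant -> drop as silent (-1)
Sound units = 6 units


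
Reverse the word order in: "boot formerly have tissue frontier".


Original: "boot formerly have tissue frontier"
Words (1..n): boot | formerly | have | tissue | frontier
Reversed (n..1): frontier | tissue | have | formerly | boot
Result = "frontier tissue have formerly boot"


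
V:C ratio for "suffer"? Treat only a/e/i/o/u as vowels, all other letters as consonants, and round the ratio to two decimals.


Word: "suffer"
Vowels (a,e,i,o,u): 2
Consonants: 4
Ratio = 2/4
= 0.50


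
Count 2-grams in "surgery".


Word: "surgery" (length 7)
Number of 2-grams = length - 2 + 1 = 7 - 2 + 1
= 6


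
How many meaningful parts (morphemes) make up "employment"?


Word: "employment"
Morphemes: employ + -ment
Each morpheme carries meaning
= 2 morphemes


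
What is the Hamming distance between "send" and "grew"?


Comparing character by character (same length = 4):
  Pos 0: 's' vs 'g' !=
  Pos 1: 'e' vs 'r' !=
  Pos 2: 'n' vs 'e' !=
  Pos 3: 'd' vs 'w' !=
Hamming distance = 4


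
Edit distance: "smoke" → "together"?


Word 1: "smoke" (length 5)
Word 2: "together" (length 8)
One optimal edit sequence (insert/delete/substitute each cost 1):
  1. insert 't'  (+1)
  2. insert 'o'  (+1)
  3. substitute 's' -> 'g'  (+1)
  4. substitute 'm' -> 'e'  (+1)
  5. substitute 'o' -> 't'  (+1)
  6. substitute 'k' -> 'h'  (+1)
  7. keep 'e'
  8. insert 'r'  (+1)
Total edit operations: 7
Edit distance = 7


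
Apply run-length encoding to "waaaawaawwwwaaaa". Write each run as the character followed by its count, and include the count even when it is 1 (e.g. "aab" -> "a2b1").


String: "waaaawaawwwwaaaa"
Scanning for consecutive runs:
  'w' x 1
  'a' x 4
  'w' x 1
  'a' x 2
  'w' x 4
  'a' x 4
RLE = "w1a4w1a2w4a4"


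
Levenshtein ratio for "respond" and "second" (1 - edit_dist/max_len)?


Word 1: "respond" (length 7)
Word 2: "second" (length 6)
One optimal edit sequence:
  1. substitute 'r' -> 's'  (+1)
  2. keep 'e'
  3. delete 's'  (+1)
  4. substitute 'p' -> 'c'  (+1)
  5. keep 'o'
  6. keep 'n'
  7. keep 'd'
Edit distance = 3
Max length = max(7, 6) = 7
Similarity = 1 - 3/7
= 0.5714


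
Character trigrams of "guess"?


Word: "guess" (length 5)
Number of trigrams = 5 - 3 + 1 = 3
  Position 0: "gue"
  Position 1: "ues"
  Position 2: "ess"
Trigrams = "gue", "ues", "ess"


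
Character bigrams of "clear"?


Word: "clear" (length 5)
Number of bigrams = 5 - 2 + 1 = 4
  Position 0: "cl"
  Position 1: "le"
  Position 2: "ea"
  Position 3: "ar"
Bigrams = "cl", "le", "ea", "ar"


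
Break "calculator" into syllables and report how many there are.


Word: "calculator"
Syllable breakdown: cal-cu-la-tor
Counting: 4 parts
= 4 syllables


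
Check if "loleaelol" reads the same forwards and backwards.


Word: "loleaelol"
Reversed: "loleaelol"
Forward == Backward? loleaelol == loleaelol
Palindrome = Yes


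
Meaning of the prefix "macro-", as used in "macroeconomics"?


Prefix: macro-
As in: macroeconomics -> macro- + economics
Meaning = large


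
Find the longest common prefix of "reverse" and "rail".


Word 1: "reverse"
Word 2: "rail"
Comparing from start:
  Pos 0: 'r' == 'r'
  Pos 1: 'e' != 'a' (stop)
LCP = "r" (length 1)


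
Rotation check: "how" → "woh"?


Word: "how", Candidate: "woh"
Method: check if candidate is substring of word+word
"howhow" contains "woh"? No
Is rotation = No


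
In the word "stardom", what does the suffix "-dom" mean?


Suffix: -dom
Example: stardom = star + -dom
Meaning = state / realm


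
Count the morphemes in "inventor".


Word: "inventor"
Morphemes: invent | -or
Each morpheme carries meaning
= 2 morphemes


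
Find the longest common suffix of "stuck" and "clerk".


Word 1: "stuck"
Word 2: "clerk"
Comparing from end:
  Pos -1: 'k' == 'k'
  Pos -2: 'c' != 'r' (stop)
LCS = "k" (length 1)


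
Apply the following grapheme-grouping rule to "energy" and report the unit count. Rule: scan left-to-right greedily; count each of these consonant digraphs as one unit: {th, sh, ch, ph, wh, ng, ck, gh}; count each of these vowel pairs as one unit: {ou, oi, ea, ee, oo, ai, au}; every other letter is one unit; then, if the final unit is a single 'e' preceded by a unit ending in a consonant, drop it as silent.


Word: "energy" (6 letters)
Left-to-right scan:
  [1] 'e' (letter)
  [2] 'n' (letter)
  [3] 'e' (letter)
  [4] 'r' (letter)
  [5] 'g' (letter)
  [6] 'y' (letter)
Units from scan: 6
Sound units = 6 units


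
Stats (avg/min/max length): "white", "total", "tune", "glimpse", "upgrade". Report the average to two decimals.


Lengths: "white"=5, "total"=5, "tune"=4, "glimpse"=7, "upgrade"=7
Sum = 28, Count = 5
Average = 28/5 = 5.60
= avg=5.60, min=4, max=7


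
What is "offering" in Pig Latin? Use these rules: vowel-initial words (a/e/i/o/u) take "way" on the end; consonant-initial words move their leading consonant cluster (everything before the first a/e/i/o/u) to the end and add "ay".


Word: "offering"
Starts with vowel → add 'way'
Pig Latin = "offeringway"


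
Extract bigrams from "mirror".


Word: "mirror" (length 6)
Number of bigrams = 6 - 2 + 1 = 5
  Position 0: "mi"
  Position 1: "ir"
  Position 2: "rr"
  Position 3: "ro"
  Position 4: "or"
Bigrams = "mi", "ir", "rr", "ro", "or"


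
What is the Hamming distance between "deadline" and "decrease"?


Comparing character by character (same length = 8):
  Pos 0: 'd' vs 'd' =
  Pos 1: 'e' vs 'e' =
  Pos 2: 'a' vs 'c' !=
  Pos 3: 'd' vs 'r' !=
  Pos 4: 'l' vs 'e' !=
  Pos 5: 'i' vs 'a' !=
  Pos 6: 'n' vs 's' !=
  Pos 7: 'e' vs 'e' =
Hamming distance = 5


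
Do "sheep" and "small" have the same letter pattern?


Pattern of "sheep": [0, 1, 2, 2, 3]
Pattern of "small": [0, 1, 2, 3, 3]
Patterns do not match
Same pattern = No


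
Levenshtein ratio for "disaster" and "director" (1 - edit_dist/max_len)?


Word 1: "disaster" (length 8)
Word 2: "director" (length 8)
One optimal edit sequence:
  1. keep 'd'
  2. keep 'i'
  3. substitute 's' -> 'r'  (+1)
  4. substitute 'a' -> 'e'  (+1)
  5. substitute 's' -> 'c'  (+1)
  6. keep 't'
  7. substitute 'e' -> 'o'  (+1)
  8. keep 'r'
Edit distance = 4
Max length = max(8, 8) = 8
Similarity = 1 - 4/8
= 0.5000


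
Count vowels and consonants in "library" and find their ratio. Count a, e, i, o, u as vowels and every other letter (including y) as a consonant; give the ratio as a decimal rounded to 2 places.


Word: "library"
Vowels (a,e,i,o,u): 2
Consonants: 5
Ratio = 2/5
= 0.40


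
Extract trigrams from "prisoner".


Word: "prisoner" (length 8)
Number of trigrams = 8 - 3 + 1 = 6
  Position 0: "pri"
  Position 1: "ris"
  Position 2: "iso"
  Position 3: "son"
  Position 4: "one"
  Position 5: "ner"
Trigrams = "pri", "ris", "iso", "son", "one", "ner"
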